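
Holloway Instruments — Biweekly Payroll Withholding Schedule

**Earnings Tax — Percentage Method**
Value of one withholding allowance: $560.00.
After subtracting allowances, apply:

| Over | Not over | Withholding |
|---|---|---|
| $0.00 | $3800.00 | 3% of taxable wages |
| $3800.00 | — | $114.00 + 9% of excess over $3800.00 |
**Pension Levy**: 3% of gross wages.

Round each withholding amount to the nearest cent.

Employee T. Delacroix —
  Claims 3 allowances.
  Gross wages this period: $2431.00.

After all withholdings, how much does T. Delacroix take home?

$2335.54

Earnings Tax: taxable = $2431.00 − 3×$560.00 = $751.00
  3% × $751.00 = $22.53
Pension Levy: 3% × $2431.00 = $72.93
Total withheld: $22.53 + $72.93 = $95.46
Net pay: $2431.00 − $95.46 = $2335.54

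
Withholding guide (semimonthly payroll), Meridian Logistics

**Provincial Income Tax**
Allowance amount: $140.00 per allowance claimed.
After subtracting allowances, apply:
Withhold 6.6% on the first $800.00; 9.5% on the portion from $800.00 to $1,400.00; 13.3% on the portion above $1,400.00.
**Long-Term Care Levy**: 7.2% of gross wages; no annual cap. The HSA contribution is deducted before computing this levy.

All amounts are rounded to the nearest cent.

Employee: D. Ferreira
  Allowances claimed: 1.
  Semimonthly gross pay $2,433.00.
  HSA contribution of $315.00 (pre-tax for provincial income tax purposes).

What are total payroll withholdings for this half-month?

Provincial Income Tax: taxable = $2,433.00 − $315.00 − 1×$140.00 = $1,978.00
  $109.80 + 13.3% × ($1,978.00 − $1,400.00) = $109.80 + 13.3% × $578.00 = $186.67
Long-Term Care Levy: 7.2% × $2,118.00 = $152.50
Total: $186.67 + $152.50 = $339.17

$339.17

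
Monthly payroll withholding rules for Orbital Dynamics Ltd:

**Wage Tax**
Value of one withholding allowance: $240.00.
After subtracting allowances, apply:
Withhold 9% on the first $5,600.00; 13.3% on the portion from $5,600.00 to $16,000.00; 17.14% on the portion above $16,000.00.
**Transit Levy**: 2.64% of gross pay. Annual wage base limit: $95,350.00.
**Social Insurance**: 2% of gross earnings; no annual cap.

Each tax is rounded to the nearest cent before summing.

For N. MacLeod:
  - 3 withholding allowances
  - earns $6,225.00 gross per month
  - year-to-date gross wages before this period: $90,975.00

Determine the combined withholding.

Wage Tax: taxable = $6,225.00 − 3×$240.00 = $5,505.00
  9% × $5,505.00 = $495.45
Transit Levy: cap $95,350.00 − YTD $90,975.00 = $4,375.00 subject; 2.64% × $4,375.00 = $115.50
Social Insurance: 2% × $6,225.00 = $124.50
Total: $495.45 + $115.50 + $124.50 = $735.45

$735.45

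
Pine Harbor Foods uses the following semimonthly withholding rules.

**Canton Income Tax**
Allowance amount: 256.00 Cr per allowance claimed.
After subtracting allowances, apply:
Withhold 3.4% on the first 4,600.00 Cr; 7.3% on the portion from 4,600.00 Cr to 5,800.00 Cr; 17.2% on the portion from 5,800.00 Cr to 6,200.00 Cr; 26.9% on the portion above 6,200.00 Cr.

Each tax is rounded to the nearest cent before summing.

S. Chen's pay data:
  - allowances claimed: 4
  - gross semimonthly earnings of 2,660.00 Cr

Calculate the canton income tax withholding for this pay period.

Canton Income Tax: taxable = 2,660.00 Cr − 4×256.00 Cr = 1,636.00 Cr
  3.4% × 1,636.00 Cr = 55.62 Cr

55.62 Cr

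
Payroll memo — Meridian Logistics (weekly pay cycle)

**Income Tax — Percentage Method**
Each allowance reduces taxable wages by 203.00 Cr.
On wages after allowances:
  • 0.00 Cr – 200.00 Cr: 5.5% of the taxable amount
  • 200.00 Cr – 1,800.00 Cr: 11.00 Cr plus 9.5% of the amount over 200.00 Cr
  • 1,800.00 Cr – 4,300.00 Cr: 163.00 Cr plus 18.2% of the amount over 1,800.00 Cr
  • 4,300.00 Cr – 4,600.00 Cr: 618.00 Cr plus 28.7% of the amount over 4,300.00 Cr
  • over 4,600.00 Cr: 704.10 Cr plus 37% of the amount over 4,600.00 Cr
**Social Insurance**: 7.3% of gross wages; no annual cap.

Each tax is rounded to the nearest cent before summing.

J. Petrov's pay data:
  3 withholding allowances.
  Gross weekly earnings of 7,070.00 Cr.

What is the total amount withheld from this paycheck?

Income Tax: taxable = 7,070.00 Cr − 3×203.00 Cr = 6,461.00 Cr
  704.10 Cr + 37% × (6,461.00 Cr − 4,600.00 Cr) = 704.10 Cr + 37% × 1,861.00 Cr = 1,392.67 Cr
Social Insurance: 7.3% × 7,070.00 Cr = 516.11 Cr
Total: 1,392.67 Cr + 516.11 Cr = 1,908.78 Cr

1,908.78 Cr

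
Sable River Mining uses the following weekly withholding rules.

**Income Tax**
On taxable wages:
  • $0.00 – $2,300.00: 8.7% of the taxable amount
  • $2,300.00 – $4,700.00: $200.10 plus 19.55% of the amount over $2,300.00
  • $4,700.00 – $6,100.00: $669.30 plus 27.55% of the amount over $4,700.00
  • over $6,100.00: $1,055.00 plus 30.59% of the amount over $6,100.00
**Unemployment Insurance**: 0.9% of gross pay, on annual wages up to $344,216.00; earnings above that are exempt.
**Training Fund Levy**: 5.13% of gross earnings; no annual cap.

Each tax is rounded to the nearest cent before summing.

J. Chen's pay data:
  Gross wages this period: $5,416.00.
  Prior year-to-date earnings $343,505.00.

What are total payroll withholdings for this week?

$1,150.80

Income Tax: taxable = $5,416.00
  $669.30 + 27.55% × ($5,416.00 − $4,700.00) = $669.30 + 27.55% × $716.00 = $866.56
Unemployment Insurance: cap $344,216.00 − YTD $343,505.00 = $711.00 subject; 0.9% × $711.00 = $6.40
Training Fund Levy: 5.13% × $5,416.00 = $277.84
Total: $866.56 + $6.40 + $277.84 = $1,150.80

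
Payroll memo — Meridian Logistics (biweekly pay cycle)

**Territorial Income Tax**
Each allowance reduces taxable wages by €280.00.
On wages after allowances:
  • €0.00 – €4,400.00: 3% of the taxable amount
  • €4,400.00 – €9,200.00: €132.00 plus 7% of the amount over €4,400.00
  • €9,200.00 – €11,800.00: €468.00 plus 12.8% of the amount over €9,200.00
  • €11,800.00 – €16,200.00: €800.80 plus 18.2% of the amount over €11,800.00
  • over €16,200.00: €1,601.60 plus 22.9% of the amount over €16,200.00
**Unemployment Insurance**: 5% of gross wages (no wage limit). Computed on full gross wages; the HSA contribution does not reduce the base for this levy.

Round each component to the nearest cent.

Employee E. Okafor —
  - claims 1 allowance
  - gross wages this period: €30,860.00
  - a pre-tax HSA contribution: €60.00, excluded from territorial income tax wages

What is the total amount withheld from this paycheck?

Territorial Income Tax: taxable = €30,860.00 − €60.00 − 1×€280.00 = €30,520.00
  €1,601.60 + 22.9% × (€30,520.00 − €16,200.00) = €1,601.60 + 22.9% × €14,320.00 = €4,880.88
Unemployment Insurance: 5% × €30,860.00 = €1,543.00
Total: €4,880.88 + €1,543.00 = €6,423.88

€6,423.88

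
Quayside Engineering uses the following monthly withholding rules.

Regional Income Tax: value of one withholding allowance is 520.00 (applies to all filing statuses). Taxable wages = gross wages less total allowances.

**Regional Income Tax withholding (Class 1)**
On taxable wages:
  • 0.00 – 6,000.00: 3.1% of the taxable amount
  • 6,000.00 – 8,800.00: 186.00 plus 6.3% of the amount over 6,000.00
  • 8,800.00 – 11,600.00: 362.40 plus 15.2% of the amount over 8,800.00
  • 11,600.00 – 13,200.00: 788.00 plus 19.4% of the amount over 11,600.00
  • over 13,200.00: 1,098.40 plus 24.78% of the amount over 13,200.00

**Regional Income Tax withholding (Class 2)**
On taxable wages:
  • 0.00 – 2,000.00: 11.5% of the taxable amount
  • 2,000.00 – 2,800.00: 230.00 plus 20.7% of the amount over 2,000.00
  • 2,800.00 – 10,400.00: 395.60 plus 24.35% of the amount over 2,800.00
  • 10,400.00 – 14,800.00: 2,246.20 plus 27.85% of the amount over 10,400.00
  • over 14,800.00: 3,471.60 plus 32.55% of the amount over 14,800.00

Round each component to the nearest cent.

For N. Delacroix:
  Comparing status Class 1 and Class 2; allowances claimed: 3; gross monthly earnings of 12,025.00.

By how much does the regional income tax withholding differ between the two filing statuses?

Regional Income Tax (Class 1): taxable = 12,025.00 − 3×520.00 = 10,465.00
  362.40 + 15.2% × (10,465.00 − 8,800.00) = 362.40 + 15.2% × 1,665.00 = 615.48
Regional Income Tax (Class 2): taxable = 12,025.00 − 3×520.00 = 10,465.00
  2,246.20 + 27.85% × (10,465.00 − 10,400.00) = 2,246.20 + 27.85% × 65.00 = 2,264.30
Difference: |615.48 − 2,264.30| = 1,648.82 (higher under Class 2)

1,648.82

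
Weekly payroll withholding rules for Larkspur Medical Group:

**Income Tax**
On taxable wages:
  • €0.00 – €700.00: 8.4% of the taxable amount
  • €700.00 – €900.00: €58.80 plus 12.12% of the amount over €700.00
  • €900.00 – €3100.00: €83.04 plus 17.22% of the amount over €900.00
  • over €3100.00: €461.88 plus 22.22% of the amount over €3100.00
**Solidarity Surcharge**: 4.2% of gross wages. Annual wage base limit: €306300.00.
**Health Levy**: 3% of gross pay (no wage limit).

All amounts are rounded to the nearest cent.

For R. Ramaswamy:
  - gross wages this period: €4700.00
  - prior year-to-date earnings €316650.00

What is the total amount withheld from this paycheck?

€958.40

Income Tax: taxable = €4700.00
  €461.88 + 22.22% × (€4700.00 − €3100.00) = €461.88 + 22.22% × €1600.00 = €817.40
Solidarity Surcharge: YTD €316650.00 ≥ cap €306300.00 → €0.00
Health Levy: 3% × €4700.00 = €141.00
Total: €817.40 + €0.00 + €141.00 = €958.40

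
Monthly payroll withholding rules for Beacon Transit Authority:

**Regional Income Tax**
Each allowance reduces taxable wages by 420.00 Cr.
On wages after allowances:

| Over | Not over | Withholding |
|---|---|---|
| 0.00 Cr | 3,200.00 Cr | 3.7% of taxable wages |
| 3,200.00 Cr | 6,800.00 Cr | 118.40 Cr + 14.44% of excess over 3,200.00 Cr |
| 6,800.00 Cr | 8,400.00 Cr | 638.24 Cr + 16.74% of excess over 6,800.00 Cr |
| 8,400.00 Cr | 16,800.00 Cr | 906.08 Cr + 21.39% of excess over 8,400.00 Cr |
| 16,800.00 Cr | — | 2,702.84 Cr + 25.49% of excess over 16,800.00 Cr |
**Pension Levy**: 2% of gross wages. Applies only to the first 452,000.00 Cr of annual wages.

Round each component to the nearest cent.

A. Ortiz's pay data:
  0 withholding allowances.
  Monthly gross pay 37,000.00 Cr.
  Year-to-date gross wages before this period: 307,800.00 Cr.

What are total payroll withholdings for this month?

Regional Income Tax: taxable = 37,000.00 Cr
  2,702.84 Cr + 25.49% × (37,000.00 Cr − 16,800.00 Cr) = 2,702.84 Cr + 25.49% × 20,200.00 Cr = 7,851.82 Cr
Pension Levy: 2% × 37,000.00 Cr = 740.00 Cr
Total: 7,851.82 Cr + 740.00 Cr = 8,591.82 Cr

8,591.82 Cr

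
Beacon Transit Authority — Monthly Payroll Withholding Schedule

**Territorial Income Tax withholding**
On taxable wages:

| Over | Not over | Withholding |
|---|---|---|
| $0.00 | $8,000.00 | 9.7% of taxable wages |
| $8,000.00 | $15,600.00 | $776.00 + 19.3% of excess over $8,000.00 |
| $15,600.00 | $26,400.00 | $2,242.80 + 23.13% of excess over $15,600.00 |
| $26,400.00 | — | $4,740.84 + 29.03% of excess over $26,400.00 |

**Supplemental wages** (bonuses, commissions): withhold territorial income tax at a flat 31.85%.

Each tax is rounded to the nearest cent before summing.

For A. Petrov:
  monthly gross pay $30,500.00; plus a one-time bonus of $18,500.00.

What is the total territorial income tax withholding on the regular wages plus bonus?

$11,823.32

Territorial Income Tax: taxable = $30,500.00
  $4,740.84 + 29.03% × ($30,500.00 − $26,400.00) = $4,740.84 + 29.03% × $4,100.00 = $5,931.07
Supplemental (31.85% flat on bonus): 31.85% × $18,500.00 = $5,892.25
Total territorial income tax: $5,931.07 + $5,892.25 = $11,823.32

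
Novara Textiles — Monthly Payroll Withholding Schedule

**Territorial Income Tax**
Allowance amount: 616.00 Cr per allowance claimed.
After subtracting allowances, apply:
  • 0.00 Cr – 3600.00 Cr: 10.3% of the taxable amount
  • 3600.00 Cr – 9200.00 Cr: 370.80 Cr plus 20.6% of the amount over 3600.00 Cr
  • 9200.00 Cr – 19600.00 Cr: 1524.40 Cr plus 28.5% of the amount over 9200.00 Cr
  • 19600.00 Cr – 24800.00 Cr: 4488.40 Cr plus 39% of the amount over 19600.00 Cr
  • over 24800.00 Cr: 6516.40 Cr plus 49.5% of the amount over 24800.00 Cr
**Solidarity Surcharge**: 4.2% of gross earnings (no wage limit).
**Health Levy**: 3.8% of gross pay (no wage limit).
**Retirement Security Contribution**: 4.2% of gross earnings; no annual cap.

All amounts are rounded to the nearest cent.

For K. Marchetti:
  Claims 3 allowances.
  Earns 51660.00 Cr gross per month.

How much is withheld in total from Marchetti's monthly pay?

Territorial Income Tax: taxable = 51660.00 Cr − 3×616.00 Cr = 49812.00 Cr
  6516.40 Cr + 49.5% × (49812.00 Cr − 24800.00 Cr) = 6516.40 Cr + 49.5% × 25012.00 Cr = 18897.34 Cr
Solidarity Surcharge: 4.2% × 51660.00 Cr = 2169.72 Cr
Health Levy: 3.8% × 51660.00 Cr = 1963.08 Cr
Retirement Security Contribution: 4.2% × 51660.00 Cr = 2169.72 Cr
Total: 18897.34 Cr + 2169.72 Cr + 1963.08 Cr + 2169.72 Cr = 25199.86 Cr

25199.86 Cr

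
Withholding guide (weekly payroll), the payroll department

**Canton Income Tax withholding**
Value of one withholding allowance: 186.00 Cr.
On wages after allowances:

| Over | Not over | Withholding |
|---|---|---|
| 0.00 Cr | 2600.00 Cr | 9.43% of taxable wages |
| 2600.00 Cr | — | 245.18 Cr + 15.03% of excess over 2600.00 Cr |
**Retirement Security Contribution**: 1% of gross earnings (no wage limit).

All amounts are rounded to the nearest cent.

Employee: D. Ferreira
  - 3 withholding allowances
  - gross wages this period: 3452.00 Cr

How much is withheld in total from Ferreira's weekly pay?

Canton Income Tax: taxable = 3452.00 Cr − 3×186.00 Cr = 2894.00 Cr
  245.18 Cr + 15.03% × (2894.00 Cr − 2600.00 Cr) = 245.18 Cr + 15.03% × 294.00 Cr = 289.37 Cr
Retirement Security Contribution: 1% × 3452.00 Cr = 34.52 Cr
Total: 289.37 Cr + 34.52 Cr = 323.89 Cr

323.89 Cr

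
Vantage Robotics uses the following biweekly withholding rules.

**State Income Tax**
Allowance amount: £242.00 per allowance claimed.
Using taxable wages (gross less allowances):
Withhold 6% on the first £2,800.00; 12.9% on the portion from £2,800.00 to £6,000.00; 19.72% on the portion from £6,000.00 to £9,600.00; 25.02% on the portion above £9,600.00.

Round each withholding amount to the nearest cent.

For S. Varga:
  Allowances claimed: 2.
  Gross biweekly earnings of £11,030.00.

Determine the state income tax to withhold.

£1,527.41

State Income Tax: taxable = £11,030.00 − 2×£242.00 = £10,546.00
  £1,290.72 + 25.02% × (£10,546.00 − £9,600.00) = £1,290.72 + 25.02% × £946.00 = £1,527.41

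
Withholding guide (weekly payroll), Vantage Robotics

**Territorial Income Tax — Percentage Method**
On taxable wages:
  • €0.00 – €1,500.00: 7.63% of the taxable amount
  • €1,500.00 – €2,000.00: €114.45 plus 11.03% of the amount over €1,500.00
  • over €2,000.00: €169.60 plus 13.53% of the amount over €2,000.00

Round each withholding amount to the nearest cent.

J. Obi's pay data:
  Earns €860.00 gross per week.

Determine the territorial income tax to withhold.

€65.62

Territorial Income Tax: taxable = €860.00
  7.63% × €860.00 = €65.62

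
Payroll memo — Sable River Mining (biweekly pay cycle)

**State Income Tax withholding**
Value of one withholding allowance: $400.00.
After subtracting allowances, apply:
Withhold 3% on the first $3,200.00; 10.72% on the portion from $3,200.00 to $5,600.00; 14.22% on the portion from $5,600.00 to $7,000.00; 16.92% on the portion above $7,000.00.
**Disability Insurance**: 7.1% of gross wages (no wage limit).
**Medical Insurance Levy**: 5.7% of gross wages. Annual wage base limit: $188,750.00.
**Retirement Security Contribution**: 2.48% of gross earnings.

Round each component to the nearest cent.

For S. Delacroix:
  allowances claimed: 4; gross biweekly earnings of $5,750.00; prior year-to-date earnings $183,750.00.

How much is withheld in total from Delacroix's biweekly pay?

$1,033.69

State Income Tax: taxable = $5,750.00 − 4×$400.00 = $4,150.00
  $96.00 + 10.72% × ($4,150.00 − $3,200.00) = $96.00 + 10.72% × $950.00 = $197.84
Disability Insurance: 7.1% × $5,750.00 = $408.25
Medical Insurance Levy: cap $188,750.00 − YTD $183,750.00 = $5,000.00 subject; 5.7% × $5,000.00 = $285.00
Retirement Security Contribution: 2.48% × $5,750.00 = $142.60
Total: $197.84 + $408.25 + $285.00 + $142.60 = $1,033.69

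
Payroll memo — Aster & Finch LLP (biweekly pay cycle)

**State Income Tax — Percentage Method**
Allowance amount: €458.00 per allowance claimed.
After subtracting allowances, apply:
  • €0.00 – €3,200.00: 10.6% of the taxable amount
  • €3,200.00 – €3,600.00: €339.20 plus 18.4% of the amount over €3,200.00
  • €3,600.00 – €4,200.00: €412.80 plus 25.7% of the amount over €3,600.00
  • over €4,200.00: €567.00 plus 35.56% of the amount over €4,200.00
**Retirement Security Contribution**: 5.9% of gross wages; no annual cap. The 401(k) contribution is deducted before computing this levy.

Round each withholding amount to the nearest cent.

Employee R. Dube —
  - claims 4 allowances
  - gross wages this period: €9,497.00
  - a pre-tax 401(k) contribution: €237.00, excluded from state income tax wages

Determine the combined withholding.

€2,261.22

State Income Tax: taxable = €9,497.00 − €237.00 − 4×€458.00 = €7,428.00
  €567.00 + 35.56% × (€7,428.00 − €4,200.00) = €567.00 + 35.56% × €3,228.00 = €1,714.88
Retirement Security Contribution: 5.9% × €9,260.00 = €546.34
Total: €1,714.88 + €546.34 = €2,261.22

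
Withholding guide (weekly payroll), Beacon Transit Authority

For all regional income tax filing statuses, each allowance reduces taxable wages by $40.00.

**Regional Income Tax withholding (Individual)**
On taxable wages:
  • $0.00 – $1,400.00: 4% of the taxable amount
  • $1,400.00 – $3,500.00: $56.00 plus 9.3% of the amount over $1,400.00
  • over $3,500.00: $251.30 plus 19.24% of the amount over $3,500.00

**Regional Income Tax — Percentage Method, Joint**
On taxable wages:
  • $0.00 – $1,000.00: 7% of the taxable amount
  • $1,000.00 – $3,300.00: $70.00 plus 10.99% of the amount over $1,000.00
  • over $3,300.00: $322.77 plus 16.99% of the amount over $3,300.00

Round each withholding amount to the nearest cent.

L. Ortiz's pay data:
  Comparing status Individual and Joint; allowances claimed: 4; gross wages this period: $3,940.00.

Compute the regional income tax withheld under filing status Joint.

$404.32

Regional Income Tax (Joint): taxable = $3,940.00 − 4×$40.00 = $3,780.00
  $322.77 + 16.99% × ($3,780.00 − $3,300.00) = $322.77 + 16.99% × $480.00 = $404.32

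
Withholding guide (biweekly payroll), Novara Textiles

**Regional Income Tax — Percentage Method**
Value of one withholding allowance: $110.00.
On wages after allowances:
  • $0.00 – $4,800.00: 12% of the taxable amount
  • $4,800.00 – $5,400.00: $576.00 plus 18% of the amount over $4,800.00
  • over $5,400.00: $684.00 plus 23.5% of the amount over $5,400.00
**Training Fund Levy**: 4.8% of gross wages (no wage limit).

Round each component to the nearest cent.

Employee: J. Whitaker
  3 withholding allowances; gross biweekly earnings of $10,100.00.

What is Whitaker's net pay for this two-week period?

$7,904.25

Regional Income Tax: taxable = $10,100.00 − 3×$110.00 = $9,770.00
  $684.00 + 23.5% × ($9,770.00 − $5,400.00) = $684.00 + 23.5% × $4,370.00 = $1,710.95
Training Fund Levy: 4.8% × $10,100.00 = $484.80
Total withheld: $1,710.95 + $484.80 = $2,195.75
Net pay: $10,100.00 − $2,195.75 = $7,904.25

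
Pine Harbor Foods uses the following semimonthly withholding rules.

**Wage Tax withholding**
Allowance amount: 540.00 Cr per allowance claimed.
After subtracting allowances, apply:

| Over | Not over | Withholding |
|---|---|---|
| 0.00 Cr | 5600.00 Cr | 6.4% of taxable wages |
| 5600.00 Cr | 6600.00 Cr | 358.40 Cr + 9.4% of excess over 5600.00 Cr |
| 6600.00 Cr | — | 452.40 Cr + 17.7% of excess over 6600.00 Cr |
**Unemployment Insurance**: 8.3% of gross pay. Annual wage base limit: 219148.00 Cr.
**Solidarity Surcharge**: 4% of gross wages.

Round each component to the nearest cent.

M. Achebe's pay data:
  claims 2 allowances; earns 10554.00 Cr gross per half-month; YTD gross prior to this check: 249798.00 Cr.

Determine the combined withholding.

Wage Tax: taxable = 10554.00 Cr − 2×540.00 Cr = 9474.00 Cr
  452.40 Cr + 17.7% × (9474.00 Cr − 6600.00 Cr) = 452.40 Cr + 17.7% × 2874.00 Cr = 961.10 Cr
Unemployment Insurance: YTD 249798.00 Cr ≥ cap 219148.00 Cr → 0.00 Cr
Solidarity Surcharge: 4% × 10554.00 Cr = 422.16 Cr
Total: 961.10 Cr + 0.00 Cr + 422.16 Cr = 1383.26 Cr

1383.26 Cr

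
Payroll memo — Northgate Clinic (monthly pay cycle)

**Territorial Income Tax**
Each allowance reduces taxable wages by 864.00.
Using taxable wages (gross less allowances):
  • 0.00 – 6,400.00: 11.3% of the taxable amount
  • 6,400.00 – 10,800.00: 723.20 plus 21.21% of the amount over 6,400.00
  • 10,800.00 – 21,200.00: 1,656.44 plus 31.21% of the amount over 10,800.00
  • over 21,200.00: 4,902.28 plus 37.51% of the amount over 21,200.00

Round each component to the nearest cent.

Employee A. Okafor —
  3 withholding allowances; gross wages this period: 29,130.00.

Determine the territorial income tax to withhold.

6,904.56

Territorial Income Tax: taxable = 29,130.00 − 3×864.00 = 26,538.00
  4,902.28 + 37.51% × (26,538.00 − 21,200.00) = 4,902.28 + 37.51% × 5,338.00 = 6,904.56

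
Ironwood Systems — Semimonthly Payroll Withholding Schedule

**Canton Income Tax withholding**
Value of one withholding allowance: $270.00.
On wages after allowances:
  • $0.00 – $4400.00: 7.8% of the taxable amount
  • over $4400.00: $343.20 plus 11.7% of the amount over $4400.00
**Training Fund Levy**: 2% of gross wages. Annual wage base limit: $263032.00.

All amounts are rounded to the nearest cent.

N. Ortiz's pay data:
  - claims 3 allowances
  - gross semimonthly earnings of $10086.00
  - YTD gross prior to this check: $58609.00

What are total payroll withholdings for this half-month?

Canton Income Tax: taxable = $10086.00 − 3×$270.00 = $9276.00
  $343.20 + 11.7% × ($9276.00 − $4400.00) = $343.20 + 11.7% × $4876.00 = $913.69
Training Fund Levy: 2% × $10086.00 = $201.72
Total: $913.69 + $201.72 = $1115.41

$1115.41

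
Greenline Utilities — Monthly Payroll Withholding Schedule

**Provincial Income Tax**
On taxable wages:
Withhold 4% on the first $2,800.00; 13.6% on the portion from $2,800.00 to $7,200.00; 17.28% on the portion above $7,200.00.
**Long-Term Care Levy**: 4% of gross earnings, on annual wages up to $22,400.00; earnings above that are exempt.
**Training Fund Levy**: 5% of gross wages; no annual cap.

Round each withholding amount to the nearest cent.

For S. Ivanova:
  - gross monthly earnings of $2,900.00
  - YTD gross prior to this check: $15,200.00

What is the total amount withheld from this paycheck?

Provincial Income Tax: taxable = $2,900.00
  $112.00 + 13.6% × ($2,900.00 − $2,800.00) = $112.00 + 13.6% × $100.00 = $125.60
Long-Term Care Levy: 4% × $2,900.00 = $116.00
Training Fund Levy: 5% × $2,900.00 = $145.00
Total: $125.60 + $116.00 + $145.00 = $386.60

$386.60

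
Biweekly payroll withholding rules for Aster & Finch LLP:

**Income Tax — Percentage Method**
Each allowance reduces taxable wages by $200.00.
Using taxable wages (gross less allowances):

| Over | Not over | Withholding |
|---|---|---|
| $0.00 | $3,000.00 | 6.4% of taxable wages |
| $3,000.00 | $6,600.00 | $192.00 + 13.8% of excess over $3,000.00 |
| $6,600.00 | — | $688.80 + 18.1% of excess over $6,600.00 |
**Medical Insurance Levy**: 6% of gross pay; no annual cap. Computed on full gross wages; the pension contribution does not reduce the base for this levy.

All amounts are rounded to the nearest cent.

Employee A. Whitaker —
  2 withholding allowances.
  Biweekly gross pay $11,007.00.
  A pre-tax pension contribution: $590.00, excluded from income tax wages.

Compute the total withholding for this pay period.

$1,967.70

Income Tax: taxable = $11,007.00 − $590.00 − 2×$200.00 = $10,017.00
  $688.80 + 18.1% × ($10,017.00 − $6,600.00) = $688.80 + 18.1% × $3,417.00 = $1,307.28
Medical Insurance Levy: 6% × $11,007.00 = $660.42
Total: $1,307.28 + $660.42 = $1,967.70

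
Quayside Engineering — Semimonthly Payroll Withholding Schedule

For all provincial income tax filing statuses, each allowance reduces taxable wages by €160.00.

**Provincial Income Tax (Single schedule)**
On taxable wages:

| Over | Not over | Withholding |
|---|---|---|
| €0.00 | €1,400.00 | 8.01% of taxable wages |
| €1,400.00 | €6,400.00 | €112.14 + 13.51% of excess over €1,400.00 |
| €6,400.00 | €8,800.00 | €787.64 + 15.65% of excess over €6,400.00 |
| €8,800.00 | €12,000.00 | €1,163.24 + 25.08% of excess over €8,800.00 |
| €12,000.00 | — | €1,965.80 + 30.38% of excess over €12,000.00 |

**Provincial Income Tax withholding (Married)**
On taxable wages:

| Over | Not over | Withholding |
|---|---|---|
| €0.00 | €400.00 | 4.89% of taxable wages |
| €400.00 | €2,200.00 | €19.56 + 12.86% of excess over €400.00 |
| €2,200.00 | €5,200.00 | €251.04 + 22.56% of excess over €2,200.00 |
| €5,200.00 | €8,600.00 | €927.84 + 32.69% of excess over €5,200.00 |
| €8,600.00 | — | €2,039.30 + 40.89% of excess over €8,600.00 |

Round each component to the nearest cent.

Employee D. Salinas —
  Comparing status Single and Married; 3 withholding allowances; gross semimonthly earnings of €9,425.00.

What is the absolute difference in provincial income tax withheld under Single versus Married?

Provincial Income Tax (Single): taxable = €9,425.00 − 3×€160.00 = €8,945.00
  €1,163.24 + 25.08% × (€8,945.00 − €8,800.00) = €1,163.24 + 25.08% × €145.00 = €1,199.61
Provincial Income Tax (Married): taxable = €9,425.00 − 3×€160.00 = €8,945.00
  €2,039.30 + 40.89% × (€8,945.00 − €8,600.00) = €2,039.30 + 40.89% × €345.00 = €2,180.37
Difference: |€1,199.61 − €2,180.37| = €980.76 (higher under Married)

€980.76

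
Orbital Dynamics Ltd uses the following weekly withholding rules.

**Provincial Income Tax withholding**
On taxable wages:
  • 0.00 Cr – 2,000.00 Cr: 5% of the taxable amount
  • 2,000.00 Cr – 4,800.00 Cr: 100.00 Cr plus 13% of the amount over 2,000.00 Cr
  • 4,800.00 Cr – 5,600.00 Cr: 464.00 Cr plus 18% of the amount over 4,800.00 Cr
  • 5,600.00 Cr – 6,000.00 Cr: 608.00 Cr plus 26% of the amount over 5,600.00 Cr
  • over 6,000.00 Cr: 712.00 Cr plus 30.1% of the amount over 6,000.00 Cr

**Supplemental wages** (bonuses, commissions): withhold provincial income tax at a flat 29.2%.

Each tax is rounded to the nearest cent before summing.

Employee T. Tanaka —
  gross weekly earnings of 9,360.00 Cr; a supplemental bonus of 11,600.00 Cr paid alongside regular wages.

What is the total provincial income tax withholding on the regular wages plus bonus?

5,110.56 Cr

Provincial Income Tax: taxable = 9,360.00 Cr
  712.00 Cr + 30.1% × (9,360.00 Cr − 6,000.00 Cr) = 712.00 Cr + 30.1% × 3,360.00 Cr = 1,723.36 Cr
Supplemental (29.2% flat on bonus): 29.2% × 11,600.00 Cr = 3,387.20 Cr
Total provincial income tax: 1,723.36 Cr + 3,387.20 Cr = 5,110.56 Cr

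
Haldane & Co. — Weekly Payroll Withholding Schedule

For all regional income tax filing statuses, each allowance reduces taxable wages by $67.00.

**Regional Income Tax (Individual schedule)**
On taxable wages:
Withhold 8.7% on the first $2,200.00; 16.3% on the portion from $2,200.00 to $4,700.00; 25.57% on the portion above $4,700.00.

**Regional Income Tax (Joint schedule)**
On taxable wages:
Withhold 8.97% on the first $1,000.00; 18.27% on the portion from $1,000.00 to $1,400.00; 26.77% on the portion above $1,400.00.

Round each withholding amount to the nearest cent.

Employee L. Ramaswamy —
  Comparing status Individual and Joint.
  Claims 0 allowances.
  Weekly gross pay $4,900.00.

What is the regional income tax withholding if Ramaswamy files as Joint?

Regional Income Tax (Joint): taxable = $4,900.00
  $162.78 + 26.77% × ($4,900.00 − $1,400.00) = $162.78 + 26.77% × $3,500.00 = $1,099.73

$1,099.73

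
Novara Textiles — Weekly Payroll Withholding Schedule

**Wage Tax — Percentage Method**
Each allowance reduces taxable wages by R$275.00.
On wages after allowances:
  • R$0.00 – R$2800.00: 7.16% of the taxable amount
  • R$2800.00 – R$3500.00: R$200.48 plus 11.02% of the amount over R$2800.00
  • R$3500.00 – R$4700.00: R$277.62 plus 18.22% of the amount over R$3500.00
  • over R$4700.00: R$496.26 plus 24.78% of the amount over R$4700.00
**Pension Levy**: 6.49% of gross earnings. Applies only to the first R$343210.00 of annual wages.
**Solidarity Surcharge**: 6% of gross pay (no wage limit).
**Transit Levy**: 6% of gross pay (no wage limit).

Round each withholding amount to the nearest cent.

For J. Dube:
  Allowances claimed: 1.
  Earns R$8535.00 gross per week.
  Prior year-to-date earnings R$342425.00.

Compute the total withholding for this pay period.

R$2453.58

Wage Tax: taxable = R$8535.00 − 1×R$275.00 = R$8260.00
  R$496.26 + 24.78% × (R$8260.00 − R$4700.00) = R$496.26 + 24.78% × R$3560.00 = R$1378.43
Pension Levy: cap R$343210.00 − YTD R$342425.00 = R$785.00 subject; 6.49% × R$785.00 = R$50.95
Solidarity Surcharge: 6% × R$8535.00 = R$512.10
Transit Levy: 6% × R$8535.00 = R$512.10
Total: R$1378.43 + R$50.95 + R$512.10 + R$512.10 = R$2453.58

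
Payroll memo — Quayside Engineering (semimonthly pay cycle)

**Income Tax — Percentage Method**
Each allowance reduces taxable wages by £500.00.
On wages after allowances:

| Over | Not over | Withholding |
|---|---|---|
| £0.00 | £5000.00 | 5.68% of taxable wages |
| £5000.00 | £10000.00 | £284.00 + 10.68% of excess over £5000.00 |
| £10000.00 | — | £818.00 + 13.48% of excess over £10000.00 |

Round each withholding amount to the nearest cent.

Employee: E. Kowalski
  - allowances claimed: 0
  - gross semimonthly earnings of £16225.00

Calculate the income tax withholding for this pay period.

Income Tax: taxable = £16225.00
  £818.00 + 13.48% × (£16225.00 − £10000.00) = £818.00 + 13.48% × £6225.00 = £1657.13

£1657.13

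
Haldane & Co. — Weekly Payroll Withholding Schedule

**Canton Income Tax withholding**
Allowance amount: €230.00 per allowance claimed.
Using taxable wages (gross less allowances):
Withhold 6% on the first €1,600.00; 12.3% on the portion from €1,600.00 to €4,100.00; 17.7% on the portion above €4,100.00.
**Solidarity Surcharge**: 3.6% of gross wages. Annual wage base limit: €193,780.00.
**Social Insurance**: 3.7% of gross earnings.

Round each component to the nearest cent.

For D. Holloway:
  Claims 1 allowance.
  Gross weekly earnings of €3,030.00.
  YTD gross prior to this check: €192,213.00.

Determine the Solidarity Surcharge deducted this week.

Solidarity Surcharge: cap €193,780.00 − YTD €192,213.00 = €1,567.00 subject; 3.6% × €1,567.00 = €56.41

€56.41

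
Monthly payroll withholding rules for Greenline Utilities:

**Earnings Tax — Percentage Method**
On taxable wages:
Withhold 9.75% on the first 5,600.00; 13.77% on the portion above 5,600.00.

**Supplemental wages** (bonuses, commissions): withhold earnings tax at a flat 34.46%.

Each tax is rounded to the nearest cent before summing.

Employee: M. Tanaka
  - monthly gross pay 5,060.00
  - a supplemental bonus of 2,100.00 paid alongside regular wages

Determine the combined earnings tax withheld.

Earnings Tax: taxable = 5,060.00
  9.75% × 5,060.00 = 493.35
Supplemental (34.46% flat on bonus): 34.46% × 2,100.00 = 723.66
Total earnings tax: 493.35 + 723.66 = 1,217.01

1,217.01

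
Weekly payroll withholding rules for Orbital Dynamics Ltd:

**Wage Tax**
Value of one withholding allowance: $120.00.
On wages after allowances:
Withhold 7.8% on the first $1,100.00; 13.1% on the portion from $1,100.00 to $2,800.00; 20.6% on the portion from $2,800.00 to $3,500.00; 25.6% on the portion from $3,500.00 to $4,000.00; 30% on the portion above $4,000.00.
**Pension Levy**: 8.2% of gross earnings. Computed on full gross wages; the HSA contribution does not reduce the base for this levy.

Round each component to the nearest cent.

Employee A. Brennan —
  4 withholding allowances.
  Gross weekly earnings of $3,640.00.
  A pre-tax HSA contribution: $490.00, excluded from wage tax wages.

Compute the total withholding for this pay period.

Wage Tax: taxable = $3,640.00 − $490.00 − 4×$120.00 = $2,670.00
  $85.80 + 13.1% × ($2,670.00 − $1,100.00) = $85.80 + 13.1% × $1,570.00 = $291.47
Pension Levy: 8.2% × $3,640.00 = $298.48
Total: $291.47 + $298.48 = $589.95

$589.95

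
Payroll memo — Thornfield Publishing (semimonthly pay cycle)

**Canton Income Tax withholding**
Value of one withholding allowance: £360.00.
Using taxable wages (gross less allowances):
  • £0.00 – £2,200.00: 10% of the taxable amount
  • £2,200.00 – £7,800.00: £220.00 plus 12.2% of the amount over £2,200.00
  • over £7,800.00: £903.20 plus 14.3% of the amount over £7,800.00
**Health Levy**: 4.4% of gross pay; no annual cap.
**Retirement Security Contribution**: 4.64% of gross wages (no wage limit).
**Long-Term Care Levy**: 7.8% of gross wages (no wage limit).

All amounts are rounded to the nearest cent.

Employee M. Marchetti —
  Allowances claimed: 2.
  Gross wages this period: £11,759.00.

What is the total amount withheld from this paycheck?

£3,346.60

Canton Income Tax: taxable = £11,759.00 − 2×£360.00 = £11,039.00
  £903.20 + 14.3% × (£11,039.00 − £7,800.00) = £903.20 + 14.3% × £3,239.00 = £1,366.38
Health Levy: 4.4% × £11,759.00 = £517.40
Retirement Security Contribution: 4.64% × £11,759.00 = £545.62
Long-Term Care Levy: 7.8% × £11,759.00 = £917.20
Total: £1,366.38 + £517.40 + £545.62 + £917.20 = £3,346.60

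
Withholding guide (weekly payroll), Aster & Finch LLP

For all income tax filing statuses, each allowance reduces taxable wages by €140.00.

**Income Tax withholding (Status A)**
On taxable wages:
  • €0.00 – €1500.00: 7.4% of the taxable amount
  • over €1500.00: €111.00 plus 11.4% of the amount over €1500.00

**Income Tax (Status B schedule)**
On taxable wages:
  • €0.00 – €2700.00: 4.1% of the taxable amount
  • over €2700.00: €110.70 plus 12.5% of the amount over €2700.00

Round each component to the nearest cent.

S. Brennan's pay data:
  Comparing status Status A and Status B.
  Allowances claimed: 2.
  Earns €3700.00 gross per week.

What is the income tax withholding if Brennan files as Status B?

Income Tax (Status B): taxable = €3700.00 − 2×€140.00 = €3420.00
  €110.70 + 12.5% × (€3420.00 − €2700.00) = €110.70 + 12.5% × €720.00 = €200.70

€200.70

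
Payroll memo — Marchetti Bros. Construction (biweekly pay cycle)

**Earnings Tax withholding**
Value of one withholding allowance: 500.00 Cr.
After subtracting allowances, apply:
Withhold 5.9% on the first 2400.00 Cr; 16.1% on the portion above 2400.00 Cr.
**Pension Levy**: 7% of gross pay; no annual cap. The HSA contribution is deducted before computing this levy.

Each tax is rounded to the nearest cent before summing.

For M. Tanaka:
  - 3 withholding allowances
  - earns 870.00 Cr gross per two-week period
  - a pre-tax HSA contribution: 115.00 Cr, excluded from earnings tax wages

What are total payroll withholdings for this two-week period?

Earnings Tax: taxable = 870.00 Cr − 115.00 Cr − 3×500.00 Cr = -745.00 Cr
  Taxable ≤ 0 → 0.00 Cr
Pension Levy: 7% × 755.00 Cr = 52.85 Cr
Total: 0.00 Cr + 52.85 Cr = 52.85 Cr

52.85 Cr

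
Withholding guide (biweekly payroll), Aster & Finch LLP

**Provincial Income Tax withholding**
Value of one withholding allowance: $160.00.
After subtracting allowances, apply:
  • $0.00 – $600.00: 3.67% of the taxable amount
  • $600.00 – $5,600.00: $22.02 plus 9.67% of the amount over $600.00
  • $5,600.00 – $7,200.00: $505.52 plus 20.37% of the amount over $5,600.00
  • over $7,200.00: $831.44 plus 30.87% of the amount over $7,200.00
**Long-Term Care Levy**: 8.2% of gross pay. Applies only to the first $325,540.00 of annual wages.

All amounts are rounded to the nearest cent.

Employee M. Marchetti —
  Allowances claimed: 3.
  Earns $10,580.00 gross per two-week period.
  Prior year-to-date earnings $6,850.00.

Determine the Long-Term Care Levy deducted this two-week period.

Long-Term Care Levy: 8.2% × $10,580.00 = $867.56

$867.56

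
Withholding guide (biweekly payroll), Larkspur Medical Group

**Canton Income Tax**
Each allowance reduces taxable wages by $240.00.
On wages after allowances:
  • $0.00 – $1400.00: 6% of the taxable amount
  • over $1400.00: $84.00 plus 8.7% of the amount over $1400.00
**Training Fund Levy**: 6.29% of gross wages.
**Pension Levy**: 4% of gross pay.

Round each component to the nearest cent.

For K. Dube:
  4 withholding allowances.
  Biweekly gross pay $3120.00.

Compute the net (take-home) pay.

$2648.83

Canton Income Tax: taxable = $3120.00 − 4×$240.00 = $2160.00
  $84.00 + 8.7% × ($2160.00 − $1400.00) = $84.00 + 8.7% × $760.00 = $150.12
Training Fund Levy: 6.29% × $3120.00 = $196.25
Pension Levy: 4% × $3120.00 = $124.80
Total withheld: $150.12 + $196.25 + $124.80 = $471.17
Net pay: $3120.00 − $471.17 = $2648.83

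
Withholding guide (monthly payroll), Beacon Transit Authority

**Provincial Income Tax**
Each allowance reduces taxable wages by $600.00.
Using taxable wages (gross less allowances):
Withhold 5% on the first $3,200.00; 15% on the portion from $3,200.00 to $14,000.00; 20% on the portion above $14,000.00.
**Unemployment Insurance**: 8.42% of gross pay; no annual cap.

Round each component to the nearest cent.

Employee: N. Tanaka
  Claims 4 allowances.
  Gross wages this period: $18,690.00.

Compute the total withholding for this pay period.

Provincial Income Tax: taxable = $18,690.00 − 4×$600.00 = $16,290.00
  $1,780.00 + 20% × ($16,290.00 − $14,000.00) = $1,780.00 + 20% × $2,290.00 = $2,238.00
Unemployment Insurance: 8.42% × $18,690.00 = $1,573.70
Total: $2,238.00 + $1,573.70 = $3,811.70

$3,811.70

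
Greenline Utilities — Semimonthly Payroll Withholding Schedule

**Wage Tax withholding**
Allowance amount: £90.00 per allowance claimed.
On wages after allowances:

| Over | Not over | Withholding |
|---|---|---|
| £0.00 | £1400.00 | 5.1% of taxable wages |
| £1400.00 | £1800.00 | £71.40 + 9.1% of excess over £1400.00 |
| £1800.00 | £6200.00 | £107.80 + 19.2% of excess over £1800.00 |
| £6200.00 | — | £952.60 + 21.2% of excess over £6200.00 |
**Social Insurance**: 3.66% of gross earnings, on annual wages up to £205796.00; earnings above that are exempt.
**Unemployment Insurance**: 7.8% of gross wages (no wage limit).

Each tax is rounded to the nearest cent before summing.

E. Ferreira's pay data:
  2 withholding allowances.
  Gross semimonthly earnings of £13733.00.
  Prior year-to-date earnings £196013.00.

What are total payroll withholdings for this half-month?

£3940.67

Wage Tax: taxable = £13733.00 − 2×£90.00 = £13553.00
  £952.60 + 21.2% × (£13553.00 − £6200.00) = £952.60 + 21.2% × £7353.00 = £2511.44
Social Insurance: cap £205796.00 − YTD £196013.00 = £9783.00 subject; 3.66% × £9783.00 = £358.06
Unemployment Insurance: 7.8% × £13733.00 = £1071.17
Total: £2511.44 + £358.06 + £1071.17 = £3940.67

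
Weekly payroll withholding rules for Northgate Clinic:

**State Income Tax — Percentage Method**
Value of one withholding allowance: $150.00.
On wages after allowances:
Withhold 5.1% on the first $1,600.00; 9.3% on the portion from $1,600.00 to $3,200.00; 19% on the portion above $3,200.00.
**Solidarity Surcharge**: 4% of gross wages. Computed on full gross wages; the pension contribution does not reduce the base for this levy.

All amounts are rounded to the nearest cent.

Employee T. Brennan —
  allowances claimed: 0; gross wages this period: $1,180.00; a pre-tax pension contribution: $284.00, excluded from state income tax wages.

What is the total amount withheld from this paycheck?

State Income Tax: taxable = $1,180.00 − $284.00 = $896.00
  5.1% × $896.00 = $45.70
Solidarity Surcharge: 4% × $1,180.00 = $47.20
Total: $45.70 + $47.20 = $92.90

$92.90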